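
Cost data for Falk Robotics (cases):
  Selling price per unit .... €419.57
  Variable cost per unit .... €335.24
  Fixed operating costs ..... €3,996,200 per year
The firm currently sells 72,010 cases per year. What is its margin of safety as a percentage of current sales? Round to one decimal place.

34.2%

Contribution margin per unit = €419.57 − €335.24 = €84.33. Break-even units = €3,996,200 ÷ €84.33 = 47,387.64; break-even revenue = 47,387.64 × €419.57 = €19,882,433.70.
Current sales = 72,010 × €419.57 = €30,213,235.70.
Margin of safety = (€30,213,235.70 − €19,882,433.70) ÷ €30,213,235.70 = 34.2%.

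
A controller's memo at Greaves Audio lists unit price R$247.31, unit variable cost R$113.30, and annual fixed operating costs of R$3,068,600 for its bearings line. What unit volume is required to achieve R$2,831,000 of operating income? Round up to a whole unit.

44,024 bearings

Unit CM = price − variable cost = R$247.31 − R$113.30 = R$134.01.
Need Q such that Q × R$134.01 − R$3,068,600 = R$2,831,000, i.e. Q = R$5,899,600 / R$134.01 = 44,023.58 → 44,024.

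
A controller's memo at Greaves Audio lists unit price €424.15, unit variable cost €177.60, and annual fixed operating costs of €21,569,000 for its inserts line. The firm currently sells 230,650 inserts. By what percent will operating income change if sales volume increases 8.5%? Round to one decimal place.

At 230,650 units, contribution = 230,650 × €246.55 = €56,866,757.50.
EBIT = €56,866,757.50 − €21,569,000 = €35,297,757.50.
Degree of operating leverage = €56,866,757.50 / €35,297,757.50 = 1.6111.
So EBIT moves 1.6111 × (+8.5%) = +13.7%.

+13.7%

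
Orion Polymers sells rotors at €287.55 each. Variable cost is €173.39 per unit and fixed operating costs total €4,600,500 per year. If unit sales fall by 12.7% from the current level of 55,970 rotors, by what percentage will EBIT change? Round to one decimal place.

-45.4%

At 55,970 units, contribution = 55,970 × €114.16 = €6,389,535.20.
EBIT = €6,389,535.20 − €4,600,500 = €1,789,035.20.
So DOL = total CM / EBIT = €6,389,535.20 / €1,789,035.20 = 3.5715.
So EBIT moves 3.5715 × (-12.7%) = -45.4%.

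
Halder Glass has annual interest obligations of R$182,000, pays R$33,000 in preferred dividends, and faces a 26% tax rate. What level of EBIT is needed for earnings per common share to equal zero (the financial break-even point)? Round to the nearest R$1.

R$226,595

Grossing the preferred dividend up to pre-tax terms: R$33,000 / (1 − 0.26) = R$44,594.59.
Financial break-even EBIT = interest + D_p ÷ (1 − t) = R$182,000 + R$44,594.59 = R$226,594.59.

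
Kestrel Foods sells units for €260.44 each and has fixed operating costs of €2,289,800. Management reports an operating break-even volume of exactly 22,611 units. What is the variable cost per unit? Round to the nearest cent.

Contribution per unit must be FC / Q = €2,289,800 / 22,611 = €101.2693.
Variable cost per unit = €260.44 − €101.2693 = €159.17.

€159.17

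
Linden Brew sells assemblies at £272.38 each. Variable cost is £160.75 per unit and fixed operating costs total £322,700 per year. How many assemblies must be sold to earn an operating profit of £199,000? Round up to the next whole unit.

4,674 assemblies

Unit CM = price − variable cost = £272.38 − £160.75 = £111.63.
Need Q such that Q × £111.63 − £322,700 = £199,000, i.e. Q = £521,700 / £111.63 = 4,673.47 → 4,674.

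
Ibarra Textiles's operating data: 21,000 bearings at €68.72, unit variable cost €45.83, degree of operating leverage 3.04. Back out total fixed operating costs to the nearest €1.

Contribution at this volume is 21,000 × €22.89 = €480,690.00.
DOL = contribution / EBIT, so EBIT = €480,690.00 / 3.04 = €158,121.71.
Fixed costs = CM − EBIT = €480,690.00 − €158,121.71 = €322,568.

€322,568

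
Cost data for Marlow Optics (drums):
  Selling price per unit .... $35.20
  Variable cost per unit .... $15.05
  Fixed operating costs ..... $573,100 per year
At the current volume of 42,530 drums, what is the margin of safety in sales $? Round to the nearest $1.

$495,909

Contribution margin per unit = $35.20 − $15.05 = $20.15. Break-even units = $573,100 ÷ $20.15 = 28,441.69; break-even revenue = 28,441.69 × $35.20 = $1,001,147.39.
Current sales = 42,530 × $35.20 = $1,497,056.00.
Margin of safety = $1,497,056.00 − $1,001,147.39 = $495,909.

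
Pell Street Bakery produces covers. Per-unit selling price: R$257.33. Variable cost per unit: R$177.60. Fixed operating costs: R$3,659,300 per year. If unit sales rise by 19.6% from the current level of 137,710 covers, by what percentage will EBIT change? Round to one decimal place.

Total contribution margin = 137,710 × R$79.73 = R$10,979,618.30.
Operating income = contribution − fixed costs = R$10,979,618.30 − R$3,659,300 = R$7,320,318.30.
Degree of operating leverage = R$10,979,618.30 / R$7,320,318.30 = 1.4999.
So EBIT moves 1.4999 × (+19.6%) = +29.4%.

+29.4%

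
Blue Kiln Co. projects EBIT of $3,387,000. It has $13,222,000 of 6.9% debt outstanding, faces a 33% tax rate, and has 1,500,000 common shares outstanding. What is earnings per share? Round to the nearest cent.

$1.11

Pre-tax income = $3,387,000 − $912,318.00 = $2,474,682.00.
Net income = $2,474,682.00 × (1 − 0.33) = $1,658,036.94.
Per share: $1,658,036.94 / 1,500,000 shares = $1.11.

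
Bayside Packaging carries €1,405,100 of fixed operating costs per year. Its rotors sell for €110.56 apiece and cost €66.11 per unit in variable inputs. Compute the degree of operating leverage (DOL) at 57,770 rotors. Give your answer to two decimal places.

At 57,770 units, contribution = 57,770 × €44.45 = €2,567,876.50.
Subtracting fixed costs: EBIT = €2,567,876.50 − €1,405,100 = €1,162,776.50.
So DOL = total CM / EBIT = €2,567,876.50 / €1,162,776.50 = 2.2084.

2.21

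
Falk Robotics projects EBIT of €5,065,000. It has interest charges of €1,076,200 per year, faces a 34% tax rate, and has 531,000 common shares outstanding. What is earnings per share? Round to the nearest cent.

Interest = €1,076,200.00, so EBT = €5,065,000 − €1,076,200.00 = €3,988,800.00.
Net income = €3,988,800.00 × (1 − 0.34) = €2,632,608.00.
EPS = €2,632,608.00 ÷ 531,000 = €4.96.

€4.96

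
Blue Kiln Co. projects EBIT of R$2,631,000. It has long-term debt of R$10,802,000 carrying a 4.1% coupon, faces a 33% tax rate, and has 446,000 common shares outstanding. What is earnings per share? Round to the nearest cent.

Pre-tax income = R$2,631,000 − R$442,882.00 = R$2,188,118.00.
After tax at 33%: net income = R$2,188,118.00 × 0.67 = R$1,466,039.06.
EPS = R$1,466,039.06 ÷ 446,000 = R$3.29.

R$3.29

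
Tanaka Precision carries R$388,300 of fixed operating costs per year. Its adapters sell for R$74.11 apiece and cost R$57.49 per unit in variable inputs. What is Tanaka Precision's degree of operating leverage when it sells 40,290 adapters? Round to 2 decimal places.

Contribution at this volume is 40,290 × R$16.62 = R$669,619.80.
EBIT = R$669,619.80 − R$388,300 = R$281,319.80.
So DOL = total CM / EBIT = R$669,619.80 / R$281,319.80 = 2.3803.

2.38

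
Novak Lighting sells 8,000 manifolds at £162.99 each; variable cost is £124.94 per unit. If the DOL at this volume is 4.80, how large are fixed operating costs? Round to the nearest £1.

£240,983

Contribution at this volume is 8,000 × £38.05 = £304,400.00.
Since DOL = CM ÷ EBIT, EBIT = £304,400.00 ÷ 4.80 = £63,416.67.
Fixed costs = CM − EBIT = £304,400.00 − £63,416.67 = £240,983.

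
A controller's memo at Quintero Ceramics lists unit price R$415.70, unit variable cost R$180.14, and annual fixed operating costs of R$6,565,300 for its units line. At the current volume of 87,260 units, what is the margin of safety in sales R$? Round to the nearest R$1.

Contribution margin per unit = R$415.70 − R$180.14 = R$235.56. Break-even units = R$6,565,300 ÷ R$235.56 = 27,871.03; break-even revenue = 27,871.03 × R$415.70 = R$11,585,987.48.
Current sales = 87,260 × R$415.70 = R$36,273,982.00.
Margin of safety = R$36,273,982.00 − R$11,585,987.48 = R$24,687,995.

R$24,687,995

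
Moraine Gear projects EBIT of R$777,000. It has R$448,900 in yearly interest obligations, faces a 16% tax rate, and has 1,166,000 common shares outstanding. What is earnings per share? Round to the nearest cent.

R$0.24

Pre-tax income = R$777,000 − R$448,900.00 = R$328,100.00.
After tax at 16%: net income = R$328,100.00 × 0.84 = R$275,604.00.
Per share: R$275,604.00 / 1,166,000 shares = R$0.24.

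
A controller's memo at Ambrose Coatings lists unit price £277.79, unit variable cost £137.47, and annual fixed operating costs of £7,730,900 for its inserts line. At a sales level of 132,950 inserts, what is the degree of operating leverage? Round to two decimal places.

1.71

Contribution at this volume is 132,950 × £140.32 = £18,655,544.00.
Subtracting fixed costs: EBIT = £18,655,544.00 − £7,730,900 = £10,924,644.00.
DOL = contribution ÷ EBIT = £18,655,544.00 ÷ £10,924,644.00 = 1.7077.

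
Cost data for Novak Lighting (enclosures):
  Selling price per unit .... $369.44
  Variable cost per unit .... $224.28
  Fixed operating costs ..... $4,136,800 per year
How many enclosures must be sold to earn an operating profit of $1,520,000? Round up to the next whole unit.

38,970 enclosures

Unit CM = price − variable cost = $369.44 − $224.28 = $145.16.
Need Q such that Q × $145.16 − $4,136,800 = $1,520,000, i.e. Q = $5,656,800 / $145.16 = 38,969.41 → 38,970.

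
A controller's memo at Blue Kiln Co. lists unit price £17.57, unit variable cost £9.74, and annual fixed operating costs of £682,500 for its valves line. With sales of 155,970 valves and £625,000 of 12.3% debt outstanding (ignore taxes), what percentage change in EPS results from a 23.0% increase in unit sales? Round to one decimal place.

At 155,970 units, contribution = 155,970 × £7.83 = £1,221,245.10.
Operating income = contribution − fixed costs = £1,221,245.10 − £682,500 = £538,745.10.
After interest of £76,875.00, pre-tax earnings = £461,870.10.
Degree of combined leverage = contribution ÷ (EBIT − I) = £1,221,245.10 ÷ £461,870.10 = 2.6441.
%ΔEPS = DCL × %ΔSales = 2.6441 × +23.0% = +60.8%.

+60.8%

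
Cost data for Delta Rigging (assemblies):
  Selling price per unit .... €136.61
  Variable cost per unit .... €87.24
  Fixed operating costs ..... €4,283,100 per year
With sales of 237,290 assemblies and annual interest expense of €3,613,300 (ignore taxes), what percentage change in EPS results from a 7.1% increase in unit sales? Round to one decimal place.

At 237,290 units, contribution = 237,290 × €49.37 = €11,715,007.30.
Operating income = contribution − fixed costs = €11,715,007.30 − €4,283,100 = €7,431,907.30.
After interest of €3,613,300.00, pre-tax earnings = €3,818,607.30.
DCL = total CM / (EBIT − I) = €11,715,007.30 / €3,818,607.30 = 3.0679.
%ΔEPS = DCL × %ΔSales = 3.0679 × +7.1% = +21.8%.

+21.8%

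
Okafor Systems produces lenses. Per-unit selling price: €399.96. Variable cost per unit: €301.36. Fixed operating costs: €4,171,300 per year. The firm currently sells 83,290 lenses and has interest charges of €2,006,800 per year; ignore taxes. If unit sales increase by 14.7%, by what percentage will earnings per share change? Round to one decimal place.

+59.3%

Total contribution margin = 83,290 × €98.60 = €8,212,394.00.
EBIT = €8,212,394.00 − €4,171,300 = €4,041,094.00.
Interest = €2,006,800.00, so EBIT − I = €2,034,294.00.
Degree of combined leverage = contribution ÷ (EBIT − I) = €8,212,394.00 ÷ €2,034,294.00 = 4.0370.
%ΔEPS = DCL × %ΔSales = 4.0370 × +14.7% = +59.3%.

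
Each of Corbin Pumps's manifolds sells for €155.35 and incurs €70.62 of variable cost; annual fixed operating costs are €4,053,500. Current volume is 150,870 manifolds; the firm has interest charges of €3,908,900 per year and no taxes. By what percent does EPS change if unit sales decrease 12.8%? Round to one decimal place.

At 150,870 units, contribution = 150,870 × €84.73 = €12,783,215.10.
Subtracting fixed costs: EBIT = €12,783,215.10 − €4,053,500 = €8,729,715.10.
After interest of €3,908,900.00, pre-tax earnings = €4,820,815.10.
DCL = total CM / (EBIT − I) = €12,783,215.10 / €4,820,815.10 = 2.6517.
%ΔEPS = DCL × %ΔSales = 2.6517 × -12.8% = -33.9%.

-33.9%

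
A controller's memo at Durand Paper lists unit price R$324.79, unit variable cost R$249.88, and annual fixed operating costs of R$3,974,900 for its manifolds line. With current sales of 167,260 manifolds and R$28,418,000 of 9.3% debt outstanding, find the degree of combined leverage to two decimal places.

Total contribution margin = 167,260 × R$74.91 = R$12,529,446.60.
Operating income = contribution − fixed costs = R$12,529,446.60 − R$3,974,900 = R$8,554,546.60. Interest = R$2,642,874.00, so EBIT − I = R$5,911,672.60.
Degree of total leverage = total CM / (EBIT − interest) = R$12,529,446.60 / R$5,911,672.60 = 2.1194.

2.12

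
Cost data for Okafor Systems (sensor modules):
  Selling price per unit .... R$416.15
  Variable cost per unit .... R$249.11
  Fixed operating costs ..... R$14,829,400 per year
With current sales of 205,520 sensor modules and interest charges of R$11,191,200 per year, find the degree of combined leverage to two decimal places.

4.13

Total contribution margin = 205,520 × R$167.04 = R$34,330,060.80.
Subtracting fixed costs: EBIT = R$34,330,060.80 − R$14,829,400 = R$19,500,660.80. Interest = R$11,191,200.00, so EBIT − I = R$8,309,460.80.
Degree of total leverage = total CM / (EBIT − interest) = R$34,330,060.80 / R$8,309,460.80 = 4.1314.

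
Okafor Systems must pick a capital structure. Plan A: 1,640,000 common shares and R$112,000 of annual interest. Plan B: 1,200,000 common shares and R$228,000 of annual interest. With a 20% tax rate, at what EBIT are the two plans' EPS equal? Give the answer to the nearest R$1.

R$544,364

Set EPS_A = EPS_B: (EBIT − R$112,000)(1 − 0.20) ÷ 1,640,000 = (EBIT − R$228,000)(1 − 0.20) ÷ 1,200,000.
The (1 − t) factor cancels: (EBIT − 112,000) × 1,200,000 = (EBIT − 228,000) × 1,640,000.
EBIT × (1,640,000 − 1,200,000) = 228,000 × 1,640,000 − 112,000 × 1,200,000 = 239,520,000,000, so EBIT = 239,520,000,000 ÷ 440,000 = 544,363.64.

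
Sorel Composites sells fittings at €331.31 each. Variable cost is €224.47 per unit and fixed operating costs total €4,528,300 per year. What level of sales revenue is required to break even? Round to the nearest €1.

€14,042,223

CM per unit = €331.31 − €224.47 = €106.84; CM ratio = €106.84 / €331.31 = 0.3225.
Break-even sales = FC ÷ CM ratio = €4,528,300 × €331.31 / €106.84 = €14,042,223.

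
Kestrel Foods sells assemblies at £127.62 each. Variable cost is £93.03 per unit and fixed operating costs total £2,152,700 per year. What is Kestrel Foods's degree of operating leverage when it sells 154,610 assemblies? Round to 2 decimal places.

1.67

At 154,610 units, contribution = 154,610 × £34.59 = £5,347,959.90.
Subtracting fixed costs: EBIT = £5,347,959.90 − £2,152,700 = £3,195,259.90.
DOL = contribution ÷ EBIT = £5,347,959.90 ÷ £3,195,259.90 = 1.6737.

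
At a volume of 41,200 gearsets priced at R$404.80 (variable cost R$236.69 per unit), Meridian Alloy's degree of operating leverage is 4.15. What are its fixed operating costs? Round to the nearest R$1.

R$5,257,185

Contribution at this volume is 41,200 × R$168.11 = R$6,926,132.00.
DOL = contribution / EBIT, so EBIT = R$6,926,132.00 / 4.15 = R$1,668,947.47.
Fixed costs = CM − EBIT = R$6,926,132.00 − R$1,668,947.47 = R$5,257,185.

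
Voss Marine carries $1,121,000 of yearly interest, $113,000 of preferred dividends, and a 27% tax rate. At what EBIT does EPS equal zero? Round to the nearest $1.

Preferred dividends are paid after tax, so their pre-tax equivalent is $113,000 ÷ (1 − 0.27) = $154,794.52.
Financial break-even EBIT = interest + D_p ÷ (1 − t) = $1,121,000 + $154,794.52 = $1,275,794.52.

$1,275,795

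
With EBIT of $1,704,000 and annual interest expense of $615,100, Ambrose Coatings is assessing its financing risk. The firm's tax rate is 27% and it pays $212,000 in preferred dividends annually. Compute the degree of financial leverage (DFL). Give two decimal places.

2.13

Annual interest charges come to $615,100.00.
Pre-tax preferred-dividend burden = $212,000 ÷ (1 − 0.27) = $290,410.96.
DFL = EBIT ÷ [EBIT − I − D_p/(1−t)] = $1,704,000 ÷ [$1,704,000 − $615,100.00 − $290,410.96] = $1,704,000 ÷ $798,489.04 = 2.1340.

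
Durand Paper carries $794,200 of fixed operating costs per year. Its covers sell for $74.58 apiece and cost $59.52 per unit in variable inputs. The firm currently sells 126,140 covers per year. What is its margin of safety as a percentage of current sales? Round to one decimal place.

58.2%

Unit CM = price − variable cost = $74.58 − $59.52 = $15.06. Break-even units = $794,200 ÷ $15.06 = 52,735.72; break-even revenue = 52,735.72 × $74.58 = $3,933,030.28.
Actual sales revenue = 126,140 × $74.58 = $9,407,521.20.
Margin of safety = ($9,407,521.20 − $3,933,030.28) ÷ $9,407,521.20 = 58.2%.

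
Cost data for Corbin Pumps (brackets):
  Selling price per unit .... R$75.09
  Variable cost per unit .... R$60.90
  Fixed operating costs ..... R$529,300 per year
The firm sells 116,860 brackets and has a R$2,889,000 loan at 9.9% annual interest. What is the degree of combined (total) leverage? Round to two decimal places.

Contribution at this volume is 116,860 × R$14.19 = R$1,658,243.40.
EBIT = R$1,658,243.40 − R$529,300 = R$1,128,943.40. Interest = R$286,011.00.
DOL = R$1,658,243.40 ÷ R$1,128,943.40 = 1.4688; DFL = R$1,128,943.40 ÷ R$842,932.40 = 1.3393.
Combined leverage = 1.4688 × 1.3393 = 1.9672.

1.97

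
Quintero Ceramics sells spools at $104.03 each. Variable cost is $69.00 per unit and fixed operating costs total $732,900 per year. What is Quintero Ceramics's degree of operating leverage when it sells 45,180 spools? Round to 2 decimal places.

Contribution at this volume is 45,180 × $35.03 = $1,582,655.40.
Operating income = contribution − fixed costs = $1,582,655.40 − $732,900 = $849,755.40.
DOL = contribution ÷ EBIT = $1,582,655.40 ÷ $849,755.40 = 1.8625.

1.86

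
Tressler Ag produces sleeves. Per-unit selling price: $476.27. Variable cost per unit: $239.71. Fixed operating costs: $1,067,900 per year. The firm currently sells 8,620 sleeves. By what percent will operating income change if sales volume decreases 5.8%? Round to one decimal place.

-12.2%

Total contribution margin = 8,620 × $236.56 = $2,039,147.20.
EBIT = $2,039,147.20 − $1,067,900 = $971,247.20.
Degree of operating leverage = $2,039,147.20 / $971,247.20 = 2.0995.
Operating income changes by 2.0995 × -5.8% = -12.2%.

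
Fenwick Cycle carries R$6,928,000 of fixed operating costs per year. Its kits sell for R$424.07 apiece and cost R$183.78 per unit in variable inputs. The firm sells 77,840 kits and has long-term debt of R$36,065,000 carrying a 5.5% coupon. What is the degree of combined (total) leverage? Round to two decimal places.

1.91

Contribution at this volume is 77,840 × R$240.29 = R$18,704,173.60.
EBIT = R$18,704,173.60 − R$6,928,000 = R$11,776,173.60. Interest = R$1,983,575.00.
DOL = R$18,704,173.60 ÷ R$11,776,173.60 = 1.5883; DFL = R$11,776,173.60 ÷ R$9,792,598.60 = 1.2026.
DCL = DOL × DFL = 1.5883 × 1.2026 = 1.9101.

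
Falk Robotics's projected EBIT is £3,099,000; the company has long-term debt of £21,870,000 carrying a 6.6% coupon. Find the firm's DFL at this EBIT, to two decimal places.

1.87

Interest = £1,443,420.00.
Degree of financial leverage = EBIT / (EBIT − interest) = £3,099,000 / £1,655,580.00 = 1.8719.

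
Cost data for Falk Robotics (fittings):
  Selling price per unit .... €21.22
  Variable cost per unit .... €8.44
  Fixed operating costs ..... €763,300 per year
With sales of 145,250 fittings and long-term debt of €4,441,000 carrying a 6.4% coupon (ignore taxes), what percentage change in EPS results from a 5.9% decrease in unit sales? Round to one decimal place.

-13.5%

Contribution at this volume is 145,250 × €12.78 = €1,856,295.00.
EBIT = €1,856,295.00 − €763,300 = €1,092,995.00.
Interest = €284,224.00, so EBIT − I = €808,771.00.
Degree of combined leverage = contribution ÷ (EBIT − I) = €1,856,295.00 ÷ €808,771.00 = 2.2952.
EPS therefore changes by 2.2952 × (-5.9%) = -13.5%.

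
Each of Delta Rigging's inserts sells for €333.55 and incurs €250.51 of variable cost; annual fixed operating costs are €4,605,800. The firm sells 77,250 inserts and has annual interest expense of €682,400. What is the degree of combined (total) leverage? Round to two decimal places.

At 77,250 units, contribution = 77,250 × €83.04 = €6,414,840.00.
EBIT = €6,414,840.00 − €4,605,800 = €1,809,040.00. Interest = €682,400.00.
DOL = €6,414,840.00 ÷ €1,809,040.00 = 3.5460; DFL = €1,809,040.00 ÷ €1,126,640.00 = 1.6057.
DCL = DOL × DFL = 3.5460 × 1.6057 = 5.6938.

5.69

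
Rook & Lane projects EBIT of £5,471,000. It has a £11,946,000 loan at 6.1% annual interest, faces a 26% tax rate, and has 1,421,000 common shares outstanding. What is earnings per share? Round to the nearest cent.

Pre-tax income = £5,471,000 − £728,706.00 = £4,742,294.00.
Net income = £4,742,294.00 × (1 − 0.26) = £3,509,297.56.
EPS = £3,509,297.56 ÷ 1,421,000 = £2.47.

£2.47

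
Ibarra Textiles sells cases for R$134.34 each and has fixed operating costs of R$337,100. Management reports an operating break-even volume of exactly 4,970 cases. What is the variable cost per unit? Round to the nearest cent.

R$66.51

At break-even, FC = Q × (P − VC), so P − VC = R$337,100 ÷ 4,970 = R$67.8270.
Hence VC = price − CM = R$134.34 − R$67.8270 = R$66.51.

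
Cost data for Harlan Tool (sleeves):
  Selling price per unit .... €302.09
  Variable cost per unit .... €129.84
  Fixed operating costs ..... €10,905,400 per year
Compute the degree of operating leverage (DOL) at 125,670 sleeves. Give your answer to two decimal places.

Contribution at this volume is 125,670 × €172.25 = €21,646,657.50.
Operating income = contribution − fixed costs = €21,646,657.50 − €10,905,400 = €10,741,257.50.
DOL = contribution ÷ EBIT = €21,646,657.50 ÷ €10,741,257.50 = 2.0153.

2.02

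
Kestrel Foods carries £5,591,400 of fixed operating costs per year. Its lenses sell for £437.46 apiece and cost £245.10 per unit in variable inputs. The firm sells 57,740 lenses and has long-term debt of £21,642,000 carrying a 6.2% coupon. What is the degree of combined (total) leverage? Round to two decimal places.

2.66

At 57,740 units, contribution = 57,740 × £192.36 = £11,106,866.40.
Subtracting fixed costs: EBIT = £11,106,866.40 − £5,591,400 = £5,515,466.40. Interest = £1,341,804.00, so EBIT − I = £4,173,662.40.
DCL = contribution ÷ (EBIT − I) = £11,106,866.40 ÷ £4,173,662.40 = 2.6612.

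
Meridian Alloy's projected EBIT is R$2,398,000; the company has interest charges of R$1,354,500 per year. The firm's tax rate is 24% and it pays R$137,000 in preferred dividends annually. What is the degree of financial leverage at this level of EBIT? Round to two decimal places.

2.78

Annual interest charges come to R$1,354,500.00.
Preferred dividends grossed up pre-tax: R$137,000 / (1 − 0.24) = R$180,263.16.
DFL = EBIT ÷ [EBIT − I − D_p/(1−t)] = R$2,398,000 ÷ [R$2,398,000 − R$1,354,500.00 − R$180,263.16] = R$2,398,000 ÷ R$863,236.84 = 2.7779.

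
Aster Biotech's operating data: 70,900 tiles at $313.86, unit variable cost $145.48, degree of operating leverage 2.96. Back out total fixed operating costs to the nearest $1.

$7,904,986

At 70,900 units, contribution = 70,900 × $168.38 = $11,938,142.00.
Since DOL = CM ÷ EBIT, EBIT = $11,938,142.00 ÷ 2.96 = $4,033,156.08.
Fixed costs = CM − EBIT = $11,938,142.00 − $4,033,156.08 = $7,904,986.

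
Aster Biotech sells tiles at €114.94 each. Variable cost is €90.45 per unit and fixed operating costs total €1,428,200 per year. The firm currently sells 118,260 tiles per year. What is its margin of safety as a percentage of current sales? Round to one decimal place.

Contribution margin per unit = €114.94 − €90.45 = €24.49. Break-even units = €1,428,200 ÷ €24.49 = 58,317.68; break-even revenue = 58,317.68 × €114.94 = €6,703,034.22.
Current sales = 118,260 × €114.94 = €13,592,804.40.
Margin of safety = (€13,592,804.40 − €6,703,034.22) ÷ €13,592,804.40 = 50.7%.

50.7%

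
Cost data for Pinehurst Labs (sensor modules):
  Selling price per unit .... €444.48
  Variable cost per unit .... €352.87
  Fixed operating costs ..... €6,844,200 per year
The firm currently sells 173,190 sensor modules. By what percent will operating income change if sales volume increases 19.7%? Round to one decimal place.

At 173,190 units, contribution = 173,190 × €91.61 = €15,865,935.90.
Subtracting fixed costs: EBIT = €15,865,935.90 − €6,844,200 = €9,021,735.90.
Degree of operating leverage = €15,865,935.90 / €9,021,735.90 = 1.7586.
Operating income changes by 1.7586 × +19.7% = +34.6%.

+34.6%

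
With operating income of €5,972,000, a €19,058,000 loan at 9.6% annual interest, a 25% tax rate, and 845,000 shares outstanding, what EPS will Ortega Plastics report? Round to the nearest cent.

€3.68

Pre-tax income = €5,972,000 − €1,829,568.00 = €4,142,432.00.
Net income = €4,142,432.00 × (1 − 0.25) = €3,106,824.00.
Per share: €3,106,824.00 / 845,000 shares = €3.68.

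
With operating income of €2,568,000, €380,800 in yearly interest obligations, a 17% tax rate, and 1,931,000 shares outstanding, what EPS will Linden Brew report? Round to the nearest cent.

€0.94

Interest = €380,800.00, so EBT = €2,568,000 − €380,800.00 = €2,187,200.00.
After tax at 17%: net income = €2,187,200.00 × 0.83 = €1,815,376.00.
Per share: €1,815,376.00 / 1,931,000 shares = €0.94.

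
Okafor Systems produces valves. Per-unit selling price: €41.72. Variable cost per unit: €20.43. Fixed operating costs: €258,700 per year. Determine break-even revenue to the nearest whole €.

CM per unit = €41.72 − €20.43 = €21.29; CM ratio = €21.29 / €41.72 = 0.5103.
Break-even sales = FC ÷ CM ratio = €258,700 × €41.72 / €21.29 = €506,950.

€506,950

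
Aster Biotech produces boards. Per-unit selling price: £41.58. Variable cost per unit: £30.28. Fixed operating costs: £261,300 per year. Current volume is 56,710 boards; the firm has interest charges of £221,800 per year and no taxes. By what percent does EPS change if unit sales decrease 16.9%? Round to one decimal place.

At 56,710 units, contribution = 56,710 × £11.30 = £640,823.00.
EBIT = £640,823.00 − £261,300 = £379,523.00.
Interest = £221,800.00, so EBIT − I = £157,723.00.
Degree of combined leverage = contribution ÷ (EBIT − I) = £640,823.00 ÷ £157,723.00 = 4.0630.
%ΔEPS = DCL × %ΔSales = 4.0630 × -16.9% = -68.7%.

-68.7%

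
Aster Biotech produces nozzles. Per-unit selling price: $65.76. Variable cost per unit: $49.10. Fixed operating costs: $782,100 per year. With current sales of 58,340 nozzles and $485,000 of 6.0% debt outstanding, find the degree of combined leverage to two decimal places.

Total contribution margin = 58,340 × $16.66 = $971,944.40.
Operating income = contribution − fixed costs = $971,944.40 − $782,100 = $189,844.40. Interest = $29,100.00.
DOL = $971,944.40 ÷ $189,844.40 = 5.1197; DFL = $189,844.40 ÷ $160,744.40 = 1.1810.
Combined leverage = 5.1197 × 1.1810 = 6.0464.

6.05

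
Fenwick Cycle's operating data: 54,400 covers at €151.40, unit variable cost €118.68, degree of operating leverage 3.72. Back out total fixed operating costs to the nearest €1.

€1,301,482

Total contribution margin = 54,400 × €32.72 = €1,779,968.00.
Since DOL = CM ÷ EBIT, EBIT = €1,779,968.00 ÷ 3.72 = €478,486.02.
And FC = contribution − EBIT = €1,779,968.00 − €478,486.02 = €1,301,482.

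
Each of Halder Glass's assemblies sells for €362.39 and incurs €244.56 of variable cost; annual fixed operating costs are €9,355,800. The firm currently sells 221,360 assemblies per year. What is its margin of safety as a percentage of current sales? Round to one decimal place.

Unit CM = price − variable cost = €362.39 − €244.56 = €117.83. Break-even units = €9,355,800 ÷ €117.83 = 79,400.83; break-even revenue = 79,400.83 × €362.39 = €28,774,067.40.
Actual sales revenue = 221,360 × €362.39 = €80,218,650.40.
Margin of safety = (€80,218,650.40 − €28,774,067.40) ÷ €80,218,650.40 = 64.1%.

64.1%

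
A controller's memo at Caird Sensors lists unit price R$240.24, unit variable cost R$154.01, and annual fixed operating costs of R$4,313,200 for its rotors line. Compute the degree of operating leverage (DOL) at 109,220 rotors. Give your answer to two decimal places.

1.84

Total contribution margin = 109,220 × R$86.23 = R$9,418,040.60.
Operating income = contribution − fixed costs = R$9,418,040.60 − R$4,313,200 = R$5,104,840.60.
So DOL = total CM / EBIT = R$9,418,040.60 / R$5,104,840.60 = 1.8449.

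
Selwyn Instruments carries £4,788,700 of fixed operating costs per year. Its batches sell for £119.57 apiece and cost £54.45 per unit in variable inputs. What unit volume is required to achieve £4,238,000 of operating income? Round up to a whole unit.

Each unit contributes £119.57 − £54.45 = £65.12.
Need Q such that Q × £65.12 − £4,788,700 = £4,238,000, i.e. Q = £9,026,700 / £65.12 = 138,616.40 → 138,617.

138,617 batches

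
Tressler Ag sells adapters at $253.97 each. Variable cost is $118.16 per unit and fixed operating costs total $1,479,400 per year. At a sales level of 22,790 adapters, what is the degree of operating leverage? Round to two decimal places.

1.92

At 22,790 units, contribution = 22,790 × $135.81 = $3,095,109.90.
EBIT = $3,095,109.90 − $1,479,400 = $1,615,709.90.
DOL = contribution ÷ EBIT = $3,095,109.90 ÷ $1,615,709.90 = 1.9156.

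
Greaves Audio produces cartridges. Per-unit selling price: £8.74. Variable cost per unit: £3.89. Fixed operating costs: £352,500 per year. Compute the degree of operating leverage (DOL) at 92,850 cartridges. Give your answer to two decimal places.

4.60

At 92,850 units, contribution = 92,850 × £4.85 = £450,322.50.
EBIT = £450,322.50 − £352,500 = £97,822.50.
DOL = contribution ÷ EBIT = £450,322.50 ÷ £97,822.50 = 4.6035.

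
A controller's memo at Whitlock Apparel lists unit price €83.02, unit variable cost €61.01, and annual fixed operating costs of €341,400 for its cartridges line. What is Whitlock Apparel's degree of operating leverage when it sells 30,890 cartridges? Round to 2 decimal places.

2.01

Total contribution margin = 30,890 × €22.01 = €679,888.90.
EBIT = €679,888.90 − €341,400 = €338,488.90.
DOL = contribution ÷ EBIT = €679,888.90 ÷ €338,488.90 = 2.0086.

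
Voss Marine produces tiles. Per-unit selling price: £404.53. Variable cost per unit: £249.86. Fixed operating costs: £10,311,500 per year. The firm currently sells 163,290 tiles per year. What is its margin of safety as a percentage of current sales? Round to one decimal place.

59.2%

Each unit contributes £404.53 − £249.86 = £154.67. Break-even units = £10,311,500 ÷ £154.67 = 66,667.74; break-even revenue = 66,667.74 × £404.53 = £26,969,102.57.
Current sales = 163,290 × £404.53 = £66,055,703.70.
Margin of safety = (£66,055,703.70 − £26,969,102.57) ÷ £66,055,703.70 = 59.2%.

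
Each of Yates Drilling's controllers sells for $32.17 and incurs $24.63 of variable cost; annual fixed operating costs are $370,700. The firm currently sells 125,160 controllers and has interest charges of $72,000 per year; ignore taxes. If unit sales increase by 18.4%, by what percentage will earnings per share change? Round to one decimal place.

At 125,160 units, contribution = 125,160 × $7.54 = $943,706.40.
Subtracting fixed costs: EBIT = $943,706.40 − $370,700 = $573,006.40.
After interest of $72,000.00, pre-tax earnings = $501,006.40.
Degree of combined leverage = contribution ÷ (EBIT − I) = $943,706.40 ÷ $501,006.40 = 1.8836.
EPS therefore changes by 1.8836 × (+18.4%) = +34.7%.

+34.7%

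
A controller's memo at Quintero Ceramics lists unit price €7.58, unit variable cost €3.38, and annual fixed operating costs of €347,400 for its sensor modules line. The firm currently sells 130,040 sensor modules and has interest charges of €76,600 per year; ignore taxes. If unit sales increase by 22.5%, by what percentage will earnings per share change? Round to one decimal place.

Total contribution margin = 130,040 × €4.20 = €546,168.00.
Operating income = contribution − fixed costs = €546,168.00 − €347,400 = €198,768.00.
After interest of €76,600.00, pre-tax earnings = €122,168.00.
Degree of combined leverage = contribution ÷ (EBIT − I) = €546,168.00 ÷ €122,168.00 = 4.4706.
EPS therefore changes by 4.4706 × (+22.5%) = +100.6%.

+100.6%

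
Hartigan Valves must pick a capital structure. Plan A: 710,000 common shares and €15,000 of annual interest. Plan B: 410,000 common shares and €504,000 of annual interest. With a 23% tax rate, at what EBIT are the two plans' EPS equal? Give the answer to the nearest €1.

€1,172,300

Set EPS_A = EPS_B: (EBIT − €15,000)(1 − 0.23) ÷ 710,000 = (EBIT − €504,000)(1 − 0.23) ÷ 410,000.
The (1 − t) factor cancels: (EBIT − 15,000) × 410,000 = (EBIT − 504,000) × 710,000.
Solving, EBIT = (504,000·710,000 − 15,000·410,000) / (710,000 − 410,000) = 351,690,000,000 / 300,000 = 1,172,300.00.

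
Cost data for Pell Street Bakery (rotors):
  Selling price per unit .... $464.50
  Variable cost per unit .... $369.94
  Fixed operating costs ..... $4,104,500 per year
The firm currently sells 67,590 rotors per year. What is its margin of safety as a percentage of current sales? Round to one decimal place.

35.8%

Each unit contributes $464.50 − $369.94 = $94.56. Break-even units = $4,104,500 ÷ $94.56 = 43,406.30; break-even revenue = 43,406.30 × $464.50 = $20,162,227.69.
Current sales = 67,590 × $464.50 = $31,395,555.00.
Margin of safety = ($31,395,555.00 − $20,162,227.69) ÷ $31,395,555.00 = 35.8%.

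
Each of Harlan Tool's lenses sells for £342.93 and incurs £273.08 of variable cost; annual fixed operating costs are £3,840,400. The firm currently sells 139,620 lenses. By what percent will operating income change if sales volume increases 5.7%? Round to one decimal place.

+9.4%

Total contribution margin = 139,620 × £69.85 = £9,752,457.00.
Subtracting fixed costs: EBIT = £9,752,457.00 − £3,840,400 = £5,912,057.00.
DOL = contribution ÷ EBIT = £9,752,457.00 ÷ £5,912,057.00 = 1.6496.
%ΔEBIT = DOL × %ΔSales = 1.6496 × +5.7% = +9.4%.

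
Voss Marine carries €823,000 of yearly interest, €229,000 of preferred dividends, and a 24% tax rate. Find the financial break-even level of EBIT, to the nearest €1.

€1,124,316

Preferred dividends are paid after tax, so their pre-tax equivalent is €229,000 ÷ (1 − 0.24) = €301,315.79.
Financial break-even EBIT = interest + D_p ÷ (1 − t) = €823,000 + €301,315.79 = €1,124,315.79.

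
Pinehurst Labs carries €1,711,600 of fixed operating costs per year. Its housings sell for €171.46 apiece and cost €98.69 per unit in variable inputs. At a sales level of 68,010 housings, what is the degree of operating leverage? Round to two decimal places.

Contribution at this volume is 68,010 × €72.77 = €4,949,087.70.
Operating income = contribution − fixed costs = €4,949,087.70 − €1,711,600 = €3,237,487.70.
DOL = contribution ÷ EBIT = €4,949,087.70 ÷ €3,237,487.70 = 1.5287.

1.53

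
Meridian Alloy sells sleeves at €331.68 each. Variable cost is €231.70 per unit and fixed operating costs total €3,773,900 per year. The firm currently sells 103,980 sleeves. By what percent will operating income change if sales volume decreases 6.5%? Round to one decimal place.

At 103,980 units, contribution = 103,980 × €99.98 = €10,395,920.40.
EBIT = €10,395,920.40 − €3,773,900 = €6,622,020.40.
Degree of operating leverage = €10,395,920.40 / €6,622,020.40 = 1.5699.
So EBIT moves 1.5699 × (-6.5%) = -10.2%.

-10.2%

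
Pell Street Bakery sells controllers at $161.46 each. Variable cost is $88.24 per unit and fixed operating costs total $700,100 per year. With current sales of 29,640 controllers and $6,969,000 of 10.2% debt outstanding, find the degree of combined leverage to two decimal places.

Contribution at this volume is 29,640 × $73.22 = $2,170,240.80.
Subtracting fixed costs: EBIT = $2,170,240.80 − $700,100 = $1,470,140.80. Interest = $710,838.00.
DOL = $2,170,240.80 ÷ $1,470,140.80 = 1.4762; DFL = $1,470,140.80 ÷ $759,302.80 = 1.9362.
DCL = DOL × DFL = 1.4762 × 1.9362 = 2.8582.

2.86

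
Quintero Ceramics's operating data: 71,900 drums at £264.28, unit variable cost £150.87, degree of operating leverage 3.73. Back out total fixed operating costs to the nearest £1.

At 71,900 units, contribution = 71,900 × £113.41 = £8,154,179.00.
Since DOL = CM ÷ EBIT, EBIT = £8,154,179.00 ÷ 3.73 = £2,186,106.97.
Fixed costs = CM − EBIT = £8,154,179.00 − £2,186,106.97 = £5,968,072.

£5,968,072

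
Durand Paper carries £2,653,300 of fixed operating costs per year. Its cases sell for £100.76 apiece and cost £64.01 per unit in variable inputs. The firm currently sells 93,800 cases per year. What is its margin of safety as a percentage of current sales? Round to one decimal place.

Each unit contributes £100.76 − £64.01 = £36.75. Break-even units = £2,653,300 ÷ £36.75 = 72,198.64; break-even revenue = 72,198.64 × £100.76 = £7,274,734.91.
Actual sales revenue = 93,800 × £100.76 = £9,451,288.00.
Margin of safety = (£9,451,288.00 − £7,274,734.91) ÷ £9,451,288.00 = 23.0%.

23.0%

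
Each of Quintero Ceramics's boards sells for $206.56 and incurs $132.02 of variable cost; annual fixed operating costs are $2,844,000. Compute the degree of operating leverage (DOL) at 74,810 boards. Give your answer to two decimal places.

At 74,810 units, contribution = 74,810 × $74.54 = $5,576,337.40.
Operating income = contribution − fixed costs = $5,576,337.40 − $2,844,000 = $2,732,337.40.
DOL = contribution ÷ EBIT = $5,576,337.40 ÷ $2,732,337.40 = 2.0409.

2.04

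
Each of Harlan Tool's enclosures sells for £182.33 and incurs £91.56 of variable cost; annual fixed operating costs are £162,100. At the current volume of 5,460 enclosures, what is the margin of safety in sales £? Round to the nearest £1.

Unit CM = price − variable cost = £182.33 − £91.56 = £90.77. Break-even units = £162,100 ÷ £90.77 = 1,785.83; break-even revenue = 1,785.83 × £182.33 = £325,610.81.
Actual sales revenue = 5,460 × £182.33 = £995,521.80.
Margin of safety = £995,521.80 − £325,610.81 = £669,911.

£669,911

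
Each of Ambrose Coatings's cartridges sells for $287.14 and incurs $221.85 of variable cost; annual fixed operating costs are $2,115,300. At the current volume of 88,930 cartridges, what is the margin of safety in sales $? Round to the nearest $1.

Unit CM = price − variable cost = $287.14 − $221.85 = $65.29. Break-even units = $2,115,300 ÷ $65.29 = 32,398.53; break-even revenue = 32,398.53 × $287.14 = $9,302,913.80.
Current sales = 88,930 × $287.14 = $25,535,360.20.
Margin of safety = $25,535,360.20 − $9,302,913.80 = $16,232,446.

$16,232,446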